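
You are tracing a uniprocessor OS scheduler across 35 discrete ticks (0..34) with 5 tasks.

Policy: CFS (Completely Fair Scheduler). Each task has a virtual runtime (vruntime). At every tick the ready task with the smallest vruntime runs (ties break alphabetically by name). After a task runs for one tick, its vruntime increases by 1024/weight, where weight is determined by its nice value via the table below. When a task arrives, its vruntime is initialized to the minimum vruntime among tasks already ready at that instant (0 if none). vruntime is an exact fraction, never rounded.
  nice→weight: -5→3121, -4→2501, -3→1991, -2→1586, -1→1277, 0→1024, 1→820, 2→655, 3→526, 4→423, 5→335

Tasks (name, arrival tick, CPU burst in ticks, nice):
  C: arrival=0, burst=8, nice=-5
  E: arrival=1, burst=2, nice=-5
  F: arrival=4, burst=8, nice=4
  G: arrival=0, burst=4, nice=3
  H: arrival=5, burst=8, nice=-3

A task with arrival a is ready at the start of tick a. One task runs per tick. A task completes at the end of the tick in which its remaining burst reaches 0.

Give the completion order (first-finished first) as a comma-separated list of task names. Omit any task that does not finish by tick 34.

t=0: vr[C=0 G=0] → run C
t=1: vr[C=1024/3121 E=0 G=0] → run E
t=2: vr[C=1024/3121 E=1024/3121 G=0] → run G
t=3: vr[C=1024/3121 E=1024/3121 G=512/263] → run C
t=4: vr[C=2048/3121 E=1024/3121 F=1024/3121 G=512/263] → run E
t=5: vr[C=2048/3121 F=1024/3121 G=512/263 H=1024/3121] → run F
t=6: vr[C=2048/3121 F=3629056/1320183 G=512/263 H=1024/3121] → run H
t=7: vr[C=2048/3121 F=3629056/1320183 G=512/263 H=5234688/6213911] → run C
t=8: vr[C=3072/3121 F=3629056/1320183 G=512/263 H=5234688/6213911] → run H
t=9: vr[C=3072/3121 F=3629056/1320183 G=512/263 H=8430592/6213911] → run C
t=10: vr[C=4096/3121 F=3629056/1320183 G=512/263 H=8430592/6213911] → run C
t=11: vr[C=5120/3121 F=3629056/1320183 G=512/263 H=8430592/6213911] → run H
t=12: vr[C=5120/3121 F=3629056/1320183 G=512/263 H=11626496/6213911] → run C
t=13: vr[C=6144/3121 F=3629056/1320183 G=512/263 H=11626496/6213911] → run H
t=14: vr[C=6144/3121 F=3629056/1320183 G=512/263 H=14822400/6213911] → run G
t=15: vr[C=6144/3121 F=3629056/1320183 G=1024/263 H=14822400/6213911] → run C
t=16: vr[C=7168/3121 F=3629056/1320183 G=1024/263 H=14822400/6213911] → run C
t=17: vr[F=3629056/1320183 G=1024/263 H=14822400/6213911] → run H
t=18: vr[F=3629056/1320183 G=1024/263 H=18018304/6213911] → run F
t=19: vr[F=6824960/1320183 G=1024/263 H=18018304/6213911] → run H
t=20: vr[F=6824960/1320183 G=1024/263 H=21214208/6213911] → run H
t=21: vr[F=6824960/1320183 G=1024/263 H=24410112/6213911] → run G
t=22: vr[F=6824960/1320183 G=1536/263 H=24410112/6213911] → run H
t=23: vr[F=6824960/1320183 G=1536/263] → run F
t=24: vr[F=3340288/440061 G=1536/263] → run G
t=25: vr[F=3340288/440061] → run F
t=26: vr[F=13216768/1320183] → run F
t=27: vr[F=16412672/1320183] → run F
t=28: vr[F=6536192/440061] → run F
t=29: vr[F=22804480/1320183] → run F
t=30: (idle)
t=31: (idle)
t=32: (idle)
t=33: (idle)
t=34: (idle)

completion order = E, C, H, G, F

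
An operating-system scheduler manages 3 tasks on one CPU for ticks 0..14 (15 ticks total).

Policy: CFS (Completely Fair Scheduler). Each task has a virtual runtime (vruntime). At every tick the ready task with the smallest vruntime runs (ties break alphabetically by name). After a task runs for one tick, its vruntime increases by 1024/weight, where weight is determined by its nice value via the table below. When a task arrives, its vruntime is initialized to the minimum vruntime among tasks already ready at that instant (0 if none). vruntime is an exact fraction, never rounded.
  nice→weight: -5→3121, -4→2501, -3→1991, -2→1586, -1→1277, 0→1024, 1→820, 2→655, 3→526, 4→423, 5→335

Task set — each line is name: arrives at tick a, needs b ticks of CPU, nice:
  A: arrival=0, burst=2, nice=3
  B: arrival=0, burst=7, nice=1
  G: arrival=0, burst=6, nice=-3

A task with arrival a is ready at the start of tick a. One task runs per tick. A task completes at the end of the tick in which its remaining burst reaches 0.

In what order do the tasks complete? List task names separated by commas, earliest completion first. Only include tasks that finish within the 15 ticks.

t=0: vr[A=0 B=0 G=0] → run A
t=1: vr[A=512/263 B=0 G=0] → run B
t=2: vr[A=512/263 B=256/205 G=0] → run G
t=3: vr[A=512/263 B=256/205 G=1024/1991] → run G
t=4: vr[A=512/263 B=256/205 G=2048/1991] → run G
t=5: vr[A=512/263 B=256/205 G=3072/1991] → run B
t=6: vr[A=512/263 B=512/205 G=3072/1991] → run G
t=7: vr[A=512/263 B=512/205 G=4096/1991] → run A
t=8: vr[B=512/205 G=4096/1991] → run G
t=9: vr[B=512/205 G=5120/1991] → run B
t=10: vr[B=768/205 G=5120/1991] → run G
t=11: vr[B=768/205] → run B
t=12: vr[B=1024/205] → run B
t=13: vr[B=256/41] → run B
t=14: vr[B=1536/205] → run B

completion order = A, G, B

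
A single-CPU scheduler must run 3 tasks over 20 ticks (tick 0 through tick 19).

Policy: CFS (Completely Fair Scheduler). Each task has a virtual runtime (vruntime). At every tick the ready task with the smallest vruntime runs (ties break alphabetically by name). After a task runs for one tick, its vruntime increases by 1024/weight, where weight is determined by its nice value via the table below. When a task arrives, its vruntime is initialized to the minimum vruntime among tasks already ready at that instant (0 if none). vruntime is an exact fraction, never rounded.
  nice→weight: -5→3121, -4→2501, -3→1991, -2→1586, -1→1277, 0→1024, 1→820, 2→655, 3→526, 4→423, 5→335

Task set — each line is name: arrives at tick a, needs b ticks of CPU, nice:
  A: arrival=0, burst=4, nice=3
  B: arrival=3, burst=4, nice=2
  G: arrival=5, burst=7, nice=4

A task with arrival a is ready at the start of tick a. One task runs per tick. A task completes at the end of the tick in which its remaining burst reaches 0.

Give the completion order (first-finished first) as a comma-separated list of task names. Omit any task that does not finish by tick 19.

completion order = A, B, G

t=0: vr[A=0] → run A
t=1: vr[A=512/263] → run A
t=2: vr[A=1024/263] → run A
t=3: vr[A=1536/263 B=1536/263] → run A
t=4: vr[B=1536/263] → run B
t=5: vr[B=1275392/172265 G=1275392/172265] → run B
t=6: vr[B=1544704/172265 G=1275392/172265] → run G
t=7: vr[B=1544704/172265 G=715890176/72868095] → run B
t=8: vr[B=1814016/172265 G=715890176/72868095] → run G
t=9: vr[B=1814016/172265 G=892289536/72868095] → run B
t=10: vr[G=892289536/72868095] → run G
t=11: vr[G=356229632/24289365] → run G
t=12: vr[G=1245088256/72868095] → run G
t=13: vr[G=1421487616/72868095] → run G
t=14: vr[G=532628992/24289365] → run G
t=15: (idle)
t=16: (idle)
t=17: (idle)
t=18: (idle)
t=19: (idle)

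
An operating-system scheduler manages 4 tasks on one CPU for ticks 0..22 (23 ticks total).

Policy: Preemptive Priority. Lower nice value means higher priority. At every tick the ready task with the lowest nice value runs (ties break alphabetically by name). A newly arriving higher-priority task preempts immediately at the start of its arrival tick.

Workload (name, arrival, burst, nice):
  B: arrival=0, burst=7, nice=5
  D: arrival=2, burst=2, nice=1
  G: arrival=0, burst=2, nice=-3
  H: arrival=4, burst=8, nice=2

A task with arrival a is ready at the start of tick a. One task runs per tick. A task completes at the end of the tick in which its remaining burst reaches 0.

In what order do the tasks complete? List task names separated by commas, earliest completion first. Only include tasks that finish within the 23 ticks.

completion order = G, D, H, B

t=0: ready={B,G} → run G
t=1: ready={B,G} → run G
t=2: ready={B,D} → run D
t=3: ready={B,D} → run D
t=4: ready={B,H} → run H
t=5: ready={B,H} → run H
t=6: ready={B,H} → run H
t=7: ready={B,H} → run H
t=8: ready={B,H} → run H
t=9: ready={B,H} → run H
t=10: ready={B,H} → run H
t=11: ready={B,H} → run H
t=12: ready={B} → run B
t=13: ready={B} → run B
t=14: ready={B} → run B
t=15: ready={B} → run B
t=16: ready={B} → run B
t=17: ready={B} → run B
t=18: ready={B} → run B
t=19: (idle)
t=20: (idle)
t=21: (idle)
t=22: (idle)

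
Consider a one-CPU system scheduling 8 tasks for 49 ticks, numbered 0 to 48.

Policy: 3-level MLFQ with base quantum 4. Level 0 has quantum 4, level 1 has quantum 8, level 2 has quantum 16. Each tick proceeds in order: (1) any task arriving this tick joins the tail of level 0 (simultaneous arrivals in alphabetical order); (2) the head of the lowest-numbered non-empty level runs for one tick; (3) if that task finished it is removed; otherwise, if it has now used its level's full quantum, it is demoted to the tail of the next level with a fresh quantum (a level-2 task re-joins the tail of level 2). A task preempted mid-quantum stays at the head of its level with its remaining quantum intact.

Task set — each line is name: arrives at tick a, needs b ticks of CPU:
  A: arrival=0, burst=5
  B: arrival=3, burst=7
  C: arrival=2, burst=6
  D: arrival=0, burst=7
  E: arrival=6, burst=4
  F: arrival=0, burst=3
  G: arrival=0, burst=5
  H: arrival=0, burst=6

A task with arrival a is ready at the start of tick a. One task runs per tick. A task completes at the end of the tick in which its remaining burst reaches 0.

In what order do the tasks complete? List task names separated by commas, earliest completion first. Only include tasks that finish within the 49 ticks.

t=0: L0/L1/L2 = ADFGH/-/- → run A
t=1: L0/L1/L2 = ADFGH/-/- → run A
t=2: L0/L1/L2 = ADFGHC/-/- → run A
t=3: L0/L1/L2 = ADFGHCB/-/- → run A
t=4: L0/L1/L2 = DFGHCB/A/- → run D
t=5: L0/L1/L2 = DFGHCB/A/- → run D
t=6: L0/L1/L2 = DFGHCBE/A/- → run D
t=7: L0/L1/L2 = DFGHCBE/A/- → run D
t=8: L0/L1/L2 = FGHCBE/AD/- → run F
t=9: L0/L1/L2 = FGHCBE/AD/- → run F
t=10: L0/L1/L2 = FGHCBE/AD/- → run F
t=11: L0/L1/L2 = GHCBE/AD/- → run G
t=12: L0/L1/L2 = GHCBE/AD/- → run G
t=13: L0/L1/L2 = GHCBE/AD/- → run G
t=14: L0/L1/L2 = GHCBE/AD/- → run G
t=15: L0/L1/L2 = HCBE/ADG/- → run H
t=16: L0/L1/L2 = HCBE/ADG/- → run H
t=17: L0/L1/L2 = HCBE/ADG/- → run H
t=18: L0/L1/L2 = HCBE/ADG/- → run H
t=19: L0/L1/L2 = CBE/ADGH/- → run C
t=20: L0/L1/L2 = CBE/ADGH/- → run C
t=21: L0/L1/L2 = CBE/ADGH/- → run C
t=22: L0/L1/L2 = CBE/ADGH/- → run C
t=23: L0/L1/L2 = BE/ADGHC/- → run B
t=24: L0/L1/L2 = BE/ADGHC/- → run B
t=25: L0/L1/L2 = BE/ADGHC/- → run B
t=26: L0/L1/L2 = BE/ADGHC/- → run B
t=27: L0/L1/L2 = E/ADGHCB/- → run E
t=28: L0/L1/L2 = E/ADGHCB/- → run E
t=29: L0/L1/L2 = E/ADGHCB/- → run E
t=30: L0/L1/L2 = E/ADGHCB/- → run E
t=31: L0/L1/L2 = -/ADGHCB/- → run A
t=32: L0/L1/L2 = -/DGHCB/- → run D
t=33: L0/L1/L2 = -/DGHCB/- → run D
t=34: L0/L1/L2 = -/DGHCB/- → run D
t=35: L0/L1/L2 = -/GHCB/- → run G
t=36: L0/L1/L2 = -/HCB/- → run H
t=37: L0/L1/L2 = -/HCB/- → run H
t=38: L0/L1/L2 = -/CB/- → run C
t=39: L0/L1/L2 = -/CB/- → run C
t=40: L0/L1/L2 = -/B/- → run B
t=41: L0/L1/L2 = -/B/- → run B
t=42: L0/L1/L2 = -/B/- → run B
t=43: (idle)
t=44: (idle)
t=45: (idle)
t=46: (idle)
t=47: (idle)
t=48: (idle)

completion order = F, E, A, D, G, H, C, B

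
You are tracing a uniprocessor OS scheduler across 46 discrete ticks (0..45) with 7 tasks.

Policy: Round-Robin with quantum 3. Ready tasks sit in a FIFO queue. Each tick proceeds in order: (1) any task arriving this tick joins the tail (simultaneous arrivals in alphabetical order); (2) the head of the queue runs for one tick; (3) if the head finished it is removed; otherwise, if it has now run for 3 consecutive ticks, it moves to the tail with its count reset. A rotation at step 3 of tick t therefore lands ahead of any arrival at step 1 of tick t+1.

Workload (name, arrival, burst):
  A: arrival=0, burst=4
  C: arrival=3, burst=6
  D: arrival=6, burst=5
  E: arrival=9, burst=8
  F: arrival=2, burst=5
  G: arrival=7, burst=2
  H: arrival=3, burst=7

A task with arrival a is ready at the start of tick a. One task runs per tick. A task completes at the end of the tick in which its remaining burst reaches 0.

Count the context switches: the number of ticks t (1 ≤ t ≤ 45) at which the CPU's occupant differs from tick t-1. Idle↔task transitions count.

context switches = 15

t=0: queue=[A] q_used=0 → run A
t=1: queue=[A] q_used=1 → run A
t=2: queue=[A,F] q_used=2 → run A
t=3: queue=[F,A,C,H] q_used=0 → run F
t=4: queue=[F,A,C,H] q_used=1 → run F
t=5: queue=[F,A,C,H] q_used=2 → run F
t=6: queue=[A,C,H,F,D] q_used=0 → run A
t=7: queue=[C,H,F,D,G] q_used=0 → run C
t=8: queue=[C,H,F,D,G] q_used=1 → run C
t=9: queue=[C,H,F,D,G,E] q_used=2 → run C
t=10: queue=[H,F,D,G,E,C] q_used=0 → run H
t=11: queue=[H,F,D,G,E,C] q_used=1 → run H
t=12: queue=[H,F,D,G,E,C] q_used=2 → run H
t=13: queue=[F,D,G,E,C,H] q_used=0 → run F
t=14: queue=[F,D,G,E,C,H] q_used=1 → run F
t=15: queue=[D,G,E,C,H] q_used=0 → run D
t=16: queue=[D,G,E,C,H] q_used=1 → run D
t=17: queue=[D,G,E,C,H] q_used=2 → run D
t=18: queue=[G,E,C,H,D] q_used=0 → run G
t=19: queue=[G,E,C,H,D] q_used=1 → run G
t=20: queue=[E,C,H,D] q_used=0 → run E
t=21: queue=[E,C,H,D] q_used=1 → run E
t=22: queue=[E,C,H,D] q_used=2 → run E
t=23: queue=[C,H,D,E] q_used=0 → run C
t=24: queue=[C,H,D,E] q_used=1 → run C
t=25: queue=[C,H,D,E] q_used=2 → run C
t=26: queue=[H,D,E] q_used=0 → run H
t=27: queue=[H,D,E] q_used=1 → run H
t=28: queue=[H,D,E] q_used=2 → run H
t=29: queue=[D,E,H] q_used=0 → run D
t=30: queue=[D,E,H] q_used=1 → run D
t=31: queue=[E,H] q_used=0 → run E
t=32: queue=[E,H] q_used=1 → run E
t=33: queue=[E,H] q_used=2 → run E
t=34: queue=[H,E] q_used=0 → run H
t=35: queue=[E] q_used=0 → run E
t=36: queue=[E] q_used=1 → run E
t=37: (idle)
t=38: (idle)
t=39: (idle)
t=40: (idle)
t=41: (idle)
t=42: (idle)
t=43: (idle)
t=44: (idle)
t=45: (idle)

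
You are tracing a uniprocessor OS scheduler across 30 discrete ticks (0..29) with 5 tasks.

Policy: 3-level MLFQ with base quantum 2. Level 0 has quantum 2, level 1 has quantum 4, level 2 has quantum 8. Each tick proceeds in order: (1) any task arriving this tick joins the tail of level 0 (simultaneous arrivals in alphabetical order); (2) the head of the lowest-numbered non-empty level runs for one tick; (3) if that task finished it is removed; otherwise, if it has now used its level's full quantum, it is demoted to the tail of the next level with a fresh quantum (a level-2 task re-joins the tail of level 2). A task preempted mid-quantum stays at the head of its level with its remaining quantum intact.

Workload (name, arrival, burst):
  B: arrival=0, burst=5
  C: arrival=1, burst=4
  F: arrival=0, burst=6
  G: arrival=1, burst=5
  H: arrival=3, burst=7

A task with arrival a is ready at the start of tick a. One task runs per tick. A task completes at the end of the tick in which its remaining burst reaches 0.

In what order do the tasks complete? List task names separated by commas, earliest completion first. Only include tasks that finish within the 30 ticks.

completion order = B, F, C, G, H

t=0: L0/L1/L2 = BF/-/- → run B
t=1: L0/L1/L2 = BFCG/-/- → run B
t=2: L0/L1/L2 = FCG/B/- → run F
t=3: L0/L1/L2 = FCGH/B/- → run F
t=4: L0/L1/L2 = CGH/BF/- → run C
t=5: L0/L1/L2 = CGH/BF/- → run C
t=6: L0/L1/L2 = GH/BFC/- → run G
t=7: L0/L1/L2 = GH/BFC/- → run G
t=8: L0/L1/L2 = H/BFCG/- → run H
t=9: L0/L1/L2 = H/BFCG/- → run H
t=10: L0/L1/L2 = -/BFCGH/- → run B
t=11: L0/L1/L2 = -/BFCGH/- → run B
t=12: L0/L1/L2 = -/BFCGH/- → run B
t=13: L0/L1/L2 = -/FCGH/- → run F
t=14: L0/L1/L2 = -/FCGH/- → run F
t=15: L0/L1/L2 = -/FCGH/- → run F
t=16: L0/L1/L2 = -/FCGH/- → run F
t=17: L0/L1/L2 = -/CGH/- → run C
t=18: L0/L1/L2 = -/CGH/- → run C
t=19: L0/L1/L2 = -/GH/- → run G
t=20: L0/L1/L2 = -/GH/- → run G
t=21: L0/L1/L2 = -/GH/- → run G
t=22: L0/L1/L2 = -/H/- → run H
t=23: L0/L1/L2 = -/H/- → run H
t=24: L0/L1/L2 = -/H/- → run H
t=25: L0/L1/L2 = -/H/- → run H
t=26: L0/L1/L2 = -/-/H → run H
t=27: (idle)
t=28: (idle)
t=29: (idle)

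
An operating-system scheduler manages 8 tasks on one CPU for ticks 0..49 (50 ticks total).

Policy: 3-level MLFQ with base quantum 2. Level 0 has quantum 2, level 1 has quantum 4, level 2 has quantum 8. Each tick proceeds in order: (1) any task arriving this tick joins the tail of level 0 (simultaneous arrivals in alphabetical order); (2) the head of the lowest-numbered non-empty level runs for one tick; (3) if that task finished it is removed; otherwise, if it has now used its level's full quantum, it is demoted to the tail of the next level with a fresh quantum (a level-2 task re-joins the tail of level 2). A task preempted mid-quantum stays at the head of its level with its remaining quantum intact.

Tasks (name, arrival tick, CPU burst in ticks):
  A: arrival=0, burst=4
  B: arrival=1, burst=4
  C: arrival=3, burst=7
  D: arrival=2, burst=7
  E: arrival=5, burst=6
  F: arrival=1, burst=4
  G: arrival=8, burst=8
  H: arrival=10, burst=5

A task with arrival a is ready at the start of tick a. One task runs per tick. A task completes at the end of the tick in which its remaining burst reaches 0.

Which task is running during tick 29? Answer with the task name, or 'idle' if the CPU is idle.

t=0: L0/L1/L2 = A/-/- → run A
t=1: L0/L1/L2 = ABF/-/- → run A
t=2: L0/L1/L2 = BFD/A/- → run B
t=3: L0/L1/L2 = BFDC/A/- → run B
t=4: L0/L1/L2 = FDC/AB/- → run F
t=5: L0/L1/L2 = FDCE/AB/- → run F
t=6: L0/L1/L2 = DCE/ABF/- → run D
t=7: L0/L1/L2 = DCE/ABF/- → run D
t=8: L0/L1/L2 = CEG/ABFD/- → run C
t=9: L0/L1/L2 = CEG/ABFD/- → run C
t=10: L0/L1/L2 = EGH/ABFDC/- → run E
t=11: L0/L1/L2 = EGH/ABFDC/- → run E
t=12: L0/L1/L2 = GH/ABFDCE/- → run G
t=13: L0/L1/L2 = GH/ABFDCE/- → run G
t=14: L0/L1/L2 = H/ABFDCEG/- → run H
t=15: L0/L1/L2 = H/ABFDCEG/- → run H
t=16: L0/L1/L2 = -/ABFDCEGH/- → run A
t=17: L0/L1/L2 = -/ABFDCEGH/- → run A
t=18: L0/L1/L2 = -/BFDCEGH/- → run B
t=19: L0/L1/L2 = -/BFDCEGH/- → run B
t=20: L0/L1/L2 = -/FDCEGH/- → run F
t=21: L0/L1/L2 = -/FDCEGH/- → run F
t=22: L0/L1/L2 = -/DCEGH/- → run D
t=23: L0/L1/L2 = -/DCEGH/- → run D
t=24: L0/L1/L2 = -/DCEGH/- → run D
t=25: L0/L1/L2 = -/DCEGH/- → run D
t=26: L0/L1/L2 = -/CEGH/D → run C
t=27: L0/L1/L2 = -/CEGH/D → run C
t=28: L0/L1/L2 = -/CEGH/D → run C
t=29: L0/L1/L2 = -/CEGH/D → run C
t=30: L0/L1/L2 = -/EGH/DC → run E
t=31: L0/L1/L2 = -/EGH/DC → run E
t=32: L0/L1/L2 = -/EGH/DC → run E
t=33: L0/L1/L2 = -/EGH/DC → run E
t=34: L0/L1/L2 = -/GH/DC → run G
t=35: L0/L1/L2 = -/GH/DC → run G
t=36: L0/L1/L2 = -/GH/DC → run G
t=37: L0/L1/L2 = -/GH/DC → run G
t=38: L0/L1/L2 = -/H/DCG → run H
t=39: L0/L1/L2 = -/H/DCG → run H
t=40: L0/L1/L2 = -/H/DCG → run H
t=41: L0/L1/L2 = -/-/DCG → run D
t=42: L0/L1/L2 = -/-/CG → run C
t=43: L0/L1/L2 = -/-/G → run G
t=44: L0/L1/L2 = -/-/G → run G
t=45: (idle)
t=46: (idle)
t=47: (idle)
t=48: (idle)
t=49: (idle)

running at tick 29 = C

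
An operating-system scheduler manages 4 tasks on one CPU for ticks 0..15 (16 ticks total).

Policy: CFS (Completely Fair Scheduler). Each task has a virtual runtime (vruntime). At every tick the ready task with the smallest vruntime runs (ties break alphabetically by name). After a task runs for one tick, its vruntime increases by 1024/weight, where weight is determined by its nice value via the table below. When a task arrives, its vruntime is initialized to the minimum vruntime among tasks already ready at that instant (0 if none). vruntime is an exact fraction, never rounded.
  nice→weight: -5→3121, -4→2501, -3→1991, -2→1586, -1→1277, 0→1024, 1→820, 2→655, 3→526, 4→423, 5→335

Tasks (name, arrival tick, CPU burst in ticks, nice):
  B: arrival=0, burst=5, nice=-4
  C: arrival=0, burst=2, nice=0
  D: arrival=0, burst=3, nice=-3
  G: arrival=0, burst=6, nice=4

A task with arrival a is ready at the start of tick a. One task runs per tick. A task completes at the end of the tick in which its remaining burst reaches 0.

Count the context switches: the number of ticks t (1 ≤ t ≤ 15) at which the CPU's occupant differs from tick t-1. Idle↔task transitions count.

context switches = 10

t=0: vr[B=0 C=0 D=0 G=0] → run B
t=1: vr[B=1024/2501 C=0 D=0 G=0] → run C
t=2: vr[B=1024/2501 C=1 D=0 G=0] → run D
t=3: vr[B=1024/2501 C=1 D=1024/1991 G=0] → run G
t=4: vr[B=1024/2501 C=1 D=1024/1991 G=1024/423] → run B
t=5: vr[B=2048/2501 C=1 D=1024/1991 G=1024/423] → run D
t=6: vr[B=2048/2501 C=1 D=2048/1991 G=1024/423] → run B
t=7: vr[B=3072/2501 C=1 D=2048/1991 G=1024/423] → run C
t=8: vr[B=3072/2501 D=2048/1991 G=1024/423] → run D
t=9: vr[B=3072/2501 G=1024/423] → run B
t=10: vr[B=4096/2501 G=1024/423] → run B
t=11: vr[G=1024/423] → run G
t=12: vr[G=2048/423] → run G
t=13: vr[G=1024/141] → run G
t=14: vr[G=4096/423] → run G
t=15: vr[G=5120/423] → run G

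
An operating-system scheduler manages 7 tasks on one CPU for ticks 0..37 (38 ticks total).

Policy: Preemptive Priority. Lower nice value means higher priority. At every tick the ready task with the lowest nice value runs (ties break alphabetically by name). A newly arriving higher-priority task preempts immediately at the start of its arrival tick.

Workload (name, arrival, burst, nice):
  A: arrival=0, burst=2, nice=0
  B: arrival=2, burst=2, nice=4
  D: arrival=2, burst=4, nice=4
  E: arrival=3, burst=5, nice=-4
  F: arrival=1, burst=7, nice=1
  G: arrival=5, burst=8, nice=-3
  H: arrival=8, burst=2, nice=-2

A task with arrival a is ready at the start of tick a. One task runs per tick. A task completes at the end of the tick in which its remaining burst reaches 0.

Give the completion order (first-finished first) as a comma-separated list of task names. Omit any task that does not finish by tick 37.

t=0: ready={A} → run A
t=1: ready={A,F} → run A
t=2: ready={B,D,F} → run F
t=3: ready={B,D,E,F} → run E
t=4: ready={B,D,E,F} → run E
t=5: ready={B,D,E,F,G} → run E
t=6: ready={B,D,E,F,G} → run E
t=7: ready={B,D,E,F,G} → run E
t=8: ready={B,D,F,G,H} → run G
t=9: ready={B,D,F,G,H} → run G
t=10: ready={B,D,F,G,H} → run G
t=11: ready={B,D,F,G,H} → run G
t=12: ready={B,D,F,G,H} → run G
t=13: ready={B,D,F,G,H} → run G
t=14: ready={B,D,F,G,H} → run G
t=15: ready={B,D,F,G,H} → run G
t=16: ready={B,D,F,H} → run H
t=17: ready={B,D,F,H} → run H
t=18: ready={B,D,F} → run F
t=19: ready={B,D,F} → run F
t=20: ready={B,D,F} → run F
t=21: ready={B,D,F} → run F
t=22: ready={B,D,F} → run F
t=23: ready={B,D,F} → run F
t=24: ready={B,D} → run B
t=25: ready={B,D} → run B
t=26: ready={D} → run D
t=27: ready={D} → run D
t=28: ready={D} → run D
t=29: ready={D} → run D
t=30: (idle)
t=31: (idle)
t=32: (idle)
t=33: (idle)
t=34: (idle)
t=35: (idle)
t=36: (idle)
t=37: (idle)

completion order = A, E, G, H, F, B, D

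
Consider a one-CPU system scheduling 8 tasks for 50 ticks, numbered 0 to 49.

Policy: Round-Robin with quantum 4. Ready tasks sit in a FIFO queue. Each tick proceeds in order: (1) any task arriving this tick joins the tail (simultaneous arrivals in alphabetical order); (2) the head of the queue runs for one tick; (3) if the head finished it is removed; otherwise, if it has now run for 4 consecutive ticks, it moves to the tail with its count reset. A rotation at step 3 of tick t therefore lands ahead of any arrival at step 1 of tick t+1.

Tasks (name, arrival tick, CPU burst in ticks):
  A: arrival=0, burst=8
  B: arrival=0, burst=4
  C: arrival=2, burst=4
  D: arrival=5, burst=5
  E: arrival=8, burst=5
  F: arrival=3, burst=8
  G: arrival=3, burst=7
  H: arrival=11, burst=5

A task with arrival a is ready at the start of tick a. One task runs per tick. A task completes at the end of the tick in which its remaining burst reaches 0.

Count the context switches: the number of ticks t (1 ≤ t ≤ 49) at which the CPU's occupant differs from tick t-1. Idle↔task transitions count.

context switches = 14

t=0: queue=[A,B] q_used=0 → run A
t=1: queue=[A,B] q_used=1 → run A
t=2: queue=[A,B,C] q_used=2 → run A
t=3: queue=[A,B,C,F,G] q_used=3 → run A
t=4: queue=[B,C,F,G,A] q_used=0 → run B
t=5: queue=[B,C,F,G,A,D] q_used=1 → run B
t=6: queue=[B,C,F,G,A,D] q_used=2 → run B
t=7: queue=[B,C,F,G,A,D] q_used=3 → run B
t=8: queue=[C,F,G,A,D,E] q_used=0 → run C
t=9: queue=[C,F,G,A,D,E] q_used=1 → run C
t=10: queue=[C,F,G,A,D,E] q_used=2 → run C
t=11: queue=[C,F,G,A,D,E,H] q_used=3 → run C
t=12: queue=[F,G,A,D,E,H] q_used=0 → run F
t=13: queue=[F,G,A,D,E,H] q_used=1 → run F
t=14: queue=[F,G,A,D,E,H] q_used=2 → run F
t=15: queue=[F,G,A,D,E,H] q_used=3 → run F
t=16: queue=[G,A,D,E,H,F] q_used=0 → run G
t=17: queue=[G,A,D,E,H,F] q_used=1 → run G
t=18: queue=[G,A,D,E,H,F] q_used=2 → run G
t=19: queue=[G,A,D,E,H,F] q_used=3 → run G
t=20: queue=[A,D,E,H,F,G] q_used=0 → run A
t=21: queue=[A,D,E,H,F,G] q_used=1 → run A
t=22: queue=[A,D,E,H,F,G] q_used=2 → run A
t=23: queue=[A,D,E,H,F,G] q_used=3 → run A
t=24: queue=[D,E,H,F,G] q_used=0 → run D
t=25: queue=[D,E,H,F,G] q_used=1 → run D
t=26: queue=[D,E,H,F,G] q_used=2 → run D
t=27: queue=[D,E,H,F,G] q_used=3 → run D
t=28: queue=[E,H,F,G,D] q_used=0 → run E
t=29: queue=[E,H,F,G,D] q_used=1 → run E
t=30: queue=[E,H,F,G,D] q_used=2 → run E
t=31: queue=[E,H,F,G,D] q_used=3 → run E
t=32: queue=[H,F,G,D,E] q_used=0 → run H
t=33: queue=[H,F,G,D,E] q_used=1 → run H
t=34: queue=[H,F,G,D,E] q_used=2 → run H
t=35: queue=[H,F,G,D,E] q_used=3 → run H
t=36: queue=[F,G,D,E,H] q_used=0 → run F
t=37: queue=[F,G,D,E,H] q_used=1 → run F
t=38: queue=[F,G,D,E,H] q_used=2 → run F
t=39: queue=[F,G,D,E,H] q_used=3 → run F
t=40: queue=[G,D,E,H] q_used=0 → run G
t=41: queue=[G,D,E,H] q_used=1 → run G
t=42: queue=[G,D,E,H] q_used=2 → run G
t=43: queue=[D,E,H] q_used=0 → run D
t=44: queue=[E,H] q_used=0 → run E
t=45: queue=[H] q_used=0 → run H
t=46: (idle)
t=47: (idle)
t=48: (idle)
t=49: (idle)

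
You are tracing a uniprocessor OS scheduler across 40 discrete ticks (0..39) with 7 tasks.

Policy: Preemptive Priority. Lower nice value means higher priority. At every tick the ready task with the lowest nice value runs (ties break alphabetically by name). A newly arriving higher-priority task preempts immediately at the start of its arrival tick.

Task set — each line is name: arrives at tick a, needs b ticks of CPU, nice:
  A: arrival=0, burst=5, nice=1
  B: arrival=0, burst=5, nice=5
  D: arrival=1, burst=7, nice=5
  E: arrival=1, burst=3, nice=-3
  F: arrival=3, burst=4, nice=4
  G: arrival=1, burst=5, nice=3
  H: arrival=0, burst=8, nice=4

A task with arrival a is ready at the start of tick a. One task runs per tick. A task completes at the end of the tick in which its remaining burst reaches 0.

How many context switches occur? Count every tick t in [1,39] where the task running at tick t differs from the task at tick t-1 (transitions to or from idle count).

context switches = 8

t=0: ready={A,B,H} → run A
t=1: ready={A,B,D,E,G,H} → run E
t=2: ready={A,B,D,E,G,H} → run E
t=3: ready={A,B,D,E,F,G,H} → run E
t=4: ready={A,B,D,F,G,H} → run A
t=5: ready={A,B,D,F,G,H} → run A
t=6: ready={A,B,D,F,G,H} → run A
t=7: ready={A,B,D,F,G,H} → run A
t=8: ready={B,D,F,G,H} → run G
t=9: ready={B,D,F,G,H} → run G
t=10: ready={B,D,F,G,H} → run G
t=11: ready={B,D,F,G,H} → run G
t=12: ready={B,D,F,G,H} → run G
t=13: ready={B,D,F,H} → run F
t=14: ready={B,D,F,H} → run F
t=15: ready={B,D,F,H} → run F
t=16: ready={B,D,F,H} → run F
t=17: ready={B,D,H} → run H
t=18: ready={B,D,H} → run H
t=19: ready={B,D,H} → run H
t=20: ready={B,D,H} → run H
t=21: ready={B,D,H} → run H
t=22: ready={B,D,H} → run H
t=23: ready={B,D,H} → run H
t=24: ready={B,D,H} → run H
t=25: ready={B,D} → run B
t=26: ready={B,D} → run B
t=27: ready={B,D} → run B
t=28: ready={B,D} → run B
t=29: ready={B,D} → run B
t=30: ready={D} → run D
t=31: ready={D} → run D
t=32: ready={D} → run D
t=33: ready={D} → run D
t=34: ready={D} → run D
t=35: ready={D} → run D
t=36: ready={D} → run D
t=37: (idle)
t=38: (idle)
t=39: (idle)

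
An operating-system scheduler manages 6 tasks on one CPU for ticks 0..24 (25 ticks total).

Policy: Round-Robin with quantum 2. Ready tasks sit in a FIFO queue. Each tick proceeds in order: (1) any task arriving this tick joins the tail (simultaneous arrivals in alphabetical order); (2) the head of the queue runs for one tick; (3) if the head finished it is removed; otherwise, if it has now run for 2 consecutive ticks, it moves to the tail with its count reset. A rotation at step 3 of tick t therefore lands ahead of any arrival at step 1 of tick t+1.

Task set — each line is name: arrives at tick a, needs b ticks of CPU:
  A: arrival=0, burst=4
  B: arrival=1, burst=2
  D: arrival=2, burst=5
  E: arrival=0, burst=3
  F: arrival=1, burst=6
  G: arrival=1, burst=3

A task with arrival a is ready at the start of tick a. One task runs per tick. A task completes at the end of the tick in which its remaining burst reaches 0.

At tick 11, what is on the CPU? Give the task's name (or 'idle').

running at tick 11 = A

t=0: queue=[A,E] q_used=0 → run A
t=1: queue=[A,E,B,F,G] q_used=1 → run A
t=2: queue=[E,B,F,G,A,D] q_used=0 → run E
t=3: queue=[E,B,F,G,A,D] q_used=1 → run E
t=4: queue=[B,F,G,A,D,E] q_used=0 → run B
t=5: queue=[B,F,G,A,D,E] q_used=1 → run B
t=6: queue=[F,G,A,D,E] q_used=0 → run F
t=7: queue=[F,G,A,D,E] q_used=1 → run F
t=8: queue=[G,A,D,E,F] q_used=0 → run G
t=9: queue=[G,A,D,E,F] q_used=1 → run G
t=10: queue=[A,D,E,F,G] q_used=0 → run A
t=11: queue=[A,D,E,F,G] q_used=1 → run A
t=12: queue=[D,E,F,G] q_used=0 → run D
t=13: queue=[D,E,F,G] q_used=1 → run D
t=14: queue=[E,F,G,D] q_used=0 → run E
t=15: queue=[F,G,D] q_used=0 → run F
t=16: queue=[F,G,D] q_used=1 → run F
t=17: queue=[G,D,F] q_used=0 → run G
t=18: queue=[D,F] q_used=0 → run D
t=19: queue=[D,F] q_used=1 → run D
t=20: queue=[F,D] q_used=0 → run F
t=21: queue=[F,D] q_used=1 → run F
t=22: queue=[D] q_used=0 → run D
t=23: (idle)
t=24: (idle)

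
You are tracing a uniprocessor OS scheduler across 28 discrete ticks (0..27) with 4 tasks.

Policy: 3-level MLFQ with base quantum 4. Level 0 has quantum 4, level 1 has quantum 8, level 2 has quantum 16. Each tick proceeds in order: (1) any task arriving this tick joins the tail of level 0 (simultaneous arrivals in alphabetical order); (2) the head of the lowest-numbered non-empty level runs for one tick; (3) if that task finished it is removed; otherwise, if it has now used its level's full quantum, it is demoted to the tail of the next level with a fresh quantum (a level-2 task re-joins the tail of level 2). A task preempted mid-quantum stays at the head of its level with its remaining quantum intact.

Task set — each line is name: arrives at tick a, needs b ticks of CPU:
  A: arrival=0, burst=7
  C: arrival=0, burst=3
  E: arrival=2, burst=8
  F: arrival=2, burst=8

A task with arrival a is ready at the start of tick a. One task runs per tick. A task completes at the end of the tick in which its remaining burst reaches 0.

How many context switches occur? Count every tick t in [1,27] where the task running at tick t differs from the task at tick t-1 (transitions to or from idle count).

context switches = 7

t=0: L0/L1/L2 = AC/-/- → run A
t=1: L0/L1/L2 = AC/-/- → run A
t=2: L0/L1/L2 = ACEF/-/- → run A
t=3: L0/L1/L2 = ACEF/-/- → run A
t=4: L0/L1/L2 = CEF/A/- → run C
t=5: L0/L1/L2 = CEF/A/- → run C
t=6: L0/L1/L2 = CEF/A/- → run C
t=7: L0/L1/L2 = EF/A/- → run E
t=8: L0/L1/L2 = EF/A/- → run E
t=9: L0/L1/L2 = EF/A/- → run E
t=10: L0/L1/L2 = EF/A/- → run E
t=11: L0/L1/L2 = F/AE/- → run F
t=12: L0/L1/L2 = F/AE/- → run F
t=13: L0/L1/L2 = F/AE/- → run F
t=14: L0/L1/L2 = F/AE/- → run F
t=15: L0/L1/L2 = -/AEF/- → run A
t=16: L0/L1/L2 = -/AEF/- → run A
t=17: L0/L1/L2 = -/AEF/- → run A
t=18: L0/L1/L2 = -/EF/- → run E
t=19: L0/L1/L2 = -/EF/- → run E
t=20: L0/L1/L2 = -/EF/- → run E
t=21: L0/L1/L2 = -/EF/- → run E
t=22: L0/L1/L2 = -/F/- → run F
t=23: L0/L1/L2 = -/F/- → run F
t=24: L0/L1/L2 = -/F/- → run F
t=25: L0/L1/L2 = -/F/- → run F
t=26: (idle)
t=27: (idle)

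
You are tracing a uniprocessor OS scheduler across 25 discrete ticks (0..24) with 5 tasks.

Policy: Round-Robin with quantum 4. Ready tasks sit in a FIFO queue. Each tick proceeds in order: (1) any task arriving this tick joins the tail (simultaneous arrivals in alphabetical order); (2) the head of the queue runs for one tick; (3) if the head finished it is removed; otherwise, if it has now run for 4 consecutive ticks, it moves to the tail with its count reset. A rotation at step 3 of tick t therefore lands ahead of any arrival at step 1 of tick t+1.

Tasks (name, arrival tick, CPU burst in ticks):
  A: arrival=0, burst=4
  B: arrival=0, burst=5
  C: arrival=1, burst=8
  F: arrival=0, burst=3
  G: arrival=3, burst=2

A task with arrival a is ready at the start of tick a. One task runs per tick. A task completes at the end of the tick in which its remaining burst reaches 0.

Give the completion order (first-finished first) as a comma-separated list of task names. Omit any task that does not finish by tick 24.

t=0: queue=[A,B,F] q_used=0 → run A
t=1: queue=[A,B,F,C] q_used=1 → run A
t=2: queue=[A,B,F,C] q_used=2 → run A
t=3: queue=[A,B,F,C,G] q_used=3 → run A
t=4: queue=[B,F,C,G] q_used=0 → run B
t=5: queue=[B,F,C,G] q_used=1 → run B
t=6: queue=[B,F,C,G] q_used=2 → run B
t=7: queue=[B,F,C,G] q_used=3 → run B
t=8: queue=[F,C,G,B] q_used=0 → run F
t=9: queue=[F,C,G,B] q_used=1 → run F
t=10: queue=[F,C,G,B] q_used=2 → run F
t=11: queue=[C,G,B] q_used=0 → run C
t=12: queue=[C,G,B] q_used=1 → run C
t=13: queue=[C,G,B] q_used=2 → run C
t=14: queue=[C,G,B] q_used=3 → run C
t=15: queue=[G,B,C] q_used=0 → run G
t=16: queue=[G,B,C] q_used=1 → run G
t=17: queue=[B,C] q_used=0 → run B
t=18: queue=[C] q_used=0 → run C
t=19: queue=[C] q_used=1 → run C
t=20: queue=[C] q_used=2 → run C
t=21: queue=[C] q_used=3 → run C
t=22: (idle)
t=23: (idle)
t=24: (idle)

completion order = A, F, G, B, C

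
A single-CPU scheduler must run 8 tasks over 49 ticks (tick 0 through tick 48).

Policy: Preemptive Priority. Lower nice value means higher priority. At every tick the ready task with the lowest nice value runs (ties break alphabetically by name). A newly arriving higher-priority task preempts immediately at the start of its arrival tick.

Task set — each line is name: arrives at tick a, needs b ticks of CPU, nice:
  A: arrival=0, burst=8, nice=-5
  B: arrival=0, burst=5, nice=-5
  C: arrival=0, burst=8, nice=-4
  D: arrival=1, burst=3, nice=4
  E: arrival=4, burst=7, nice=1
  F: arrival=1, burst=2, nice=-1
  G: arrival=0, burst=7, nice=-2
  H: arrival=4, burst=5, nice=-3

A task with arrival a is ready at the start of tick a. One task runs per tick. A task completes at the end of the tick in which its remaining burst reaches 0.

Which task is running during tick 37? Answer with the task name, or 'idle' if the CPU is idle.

t=0: ready={A,B,C,G} → run A
t=1: ready={A,B,C,D,F,G} → run A
t=2: ready={A,B,C,D,F,G} → run A
t=3: ready={A,B,C,D,F,G} → run A
t=4: ready={A,B,C,D,E,F,G,H} → run A
t=5: ready={A,B,C,D,E,F,G,H} → run A
t=6: ready={A,B,C,D,E,F,G,H} → run A
t=7: ready={A,B,C,D,E,F,G,H} → run A
t=8: ready={B,C,D,E,F,G,H} → run B
t=9: ready={B,C,D,E,F,G,H} → run B
t=10: ready={B,C,D,E,F,G,H} → run B
t=11: ready={B,C,D,E,F,G,H} → run B
t=12: ready={B,C,D,E,F,G,H} → run B
t=13: ready={C,D,E,F,G,H} → run C
t=14: ready={C,D,E,F,G,H} → run C
t=15: ready={C,D,E,F,G,H} → run C
t=16: ready={C,D,E,F,G,H} → run C
t=17: ready={C,D,E,F,G,H} → run C
t=18: ready={C,D,E,F,G,H} → run C
t=19: ready={C,D,E,F,G,H} → run C
t=20: ready={C,D,E,F,G,H} → run C
t=21: ready={D,E,F,G,H} → run H
t=22: ready={D,E,F,G,H} → run H
t=23: ready={D,E,F,G,H} → run H
t=24: ready={D,E,F,G,H} → run H
t=25: ready={D,E,F,G,H} → run H
t=26: ready={D,E,F,G} → run G
t=27: ready={D,E,F,G} → run G
t=28: ready={D,E,F,G} → run G
t=29: ready={D,E,F,G} → run G
t=30: ready={D,E,F,G} → run G
t=31: ready={D,E,F,G} → run G
t=32: ready={D,E,F,G} → run G
t=33: ready={D,E,F} → run F
t=34: ready={D,E,F} → run F
t=35: ready={D,E} → run E
t=36: ready={D,E} → run E
t=37: ready={D,E} → run E
t=38: ready={D,E} → run E
t=39: ready={D,E} → run E
t=40: ready={D,E} → run E
t=41: ready={D,E} → run E
t=42: ready={D} → run D
t=43: ready={D} → run D
t=44: ready={D} → run D
t=45: (idle)
t=46: (idle)
t=47: (idle)
t=48: (idle)

running at tick 37 = E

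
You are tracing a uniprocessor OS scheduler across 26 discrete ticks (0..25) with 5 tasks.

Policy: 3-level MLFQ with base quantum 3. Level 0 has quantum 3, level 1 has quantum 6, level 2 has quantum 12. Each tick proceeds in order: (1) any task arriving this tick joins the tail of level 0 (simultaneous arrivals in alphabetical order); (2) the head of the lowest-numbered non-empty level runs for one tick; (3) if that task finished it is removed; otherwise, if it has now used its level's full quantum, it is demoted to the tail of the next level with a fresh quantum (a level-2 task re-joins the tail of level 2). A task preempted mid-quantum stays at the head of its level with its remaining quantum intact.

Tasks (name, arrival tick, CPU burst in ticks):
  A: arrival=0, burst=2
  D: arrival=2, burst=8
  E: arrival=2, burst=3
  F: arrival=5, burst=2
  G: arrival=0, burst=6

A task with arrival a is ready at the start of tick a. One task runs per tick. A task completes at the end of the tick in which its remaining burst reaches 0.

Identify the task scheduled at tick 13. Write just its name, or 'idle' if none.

t=0: L0/L1/L2 = AG/-/- → run A
t=1: L0/L1/L2 = AG/-/- → run A
t=2: L0/L1/L2 = GDE/-/- → run G
t=3: L0/L1/L2 = GDE/-/- → run G
t=4: L0/L1/L2 = GDE/-/- → run G
t=5: L0/L1/L2 = DEF/G/- → run D
t=6: L0/L1/L2 = DEF/G/- → run D
t=7: L0/L1/L2 = DEF/G/- → run D
t=8: L0/L1/L2 = EF/GD/- → run E
t=9: L0/L1/L2 = EF/GD/- → run E
t=10: L0/L1/L2 = EF/GD/- → run E
t=11: L0/L1/L2 = F/GD/- → run F
t=12: L0/L1/L2 = F/GD/- → run F
t=13: L0/L1/L2 = -/GD/- → run G
t=14: L0/L1/L2 = -/GD/- → run G
t=15: L0/L1/L2 = -/GD/- → run G
t=16: L0/L1/L2 = -/D/- → run D
t=17: L0/L1/L2 = -/D/- → run D
t=18: L0/L1/L2 = -/D/- → run D
t=19: L0/L1/L2 = -/D/- → run D
t=20: L0/L1/L2 = -/D/- → run D
t=21: (idle)
t=22: (idle)
t=23: (idle)
t=24: (idle)
t=25: (idle)

running at tick 13 = G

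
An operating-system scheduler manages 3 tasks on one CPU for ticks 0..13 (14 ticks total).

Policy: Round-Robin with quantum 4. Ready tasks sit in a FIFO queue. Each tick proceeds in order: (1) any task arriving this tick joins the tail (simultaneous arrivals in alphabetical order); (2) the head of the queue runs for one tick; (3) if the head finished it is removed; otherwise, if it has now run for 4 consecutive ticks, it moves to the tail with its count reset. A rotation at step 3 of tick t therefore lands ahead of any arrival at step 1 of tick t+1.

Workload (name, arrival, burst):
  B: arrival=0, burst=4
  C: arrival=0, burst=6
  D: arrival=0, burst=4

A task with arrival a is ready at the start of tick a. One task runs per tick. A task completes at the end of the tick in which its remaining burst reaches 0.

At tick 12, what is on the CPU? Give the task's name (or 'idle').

t=0: queue=[B,C,D] q_used=0 → run B
t=1: queue=[B,C,D] q_used=1 → run B
t=2: queue=[B,C,D] q_used=2 → run B
t=3: queue=[B,C,D] q_used=3 → run B
t=4: queue=[C,D] q_used=0 → run C
t=5: queue=[C,D] q_used=1 → run C
t=6: queue=[C,D] q_used=2 → run C
t=7: queue=[C,D] q_used=3 → run C
t=8: queue=[D,C] q_used=0 → run D
t=9: queue=[D,C] q_used=1 → run D
t=10: queue=[D,C] q_used=2 → run D
t=11: queue=[D,C] q_used=3 → run D
t=12: queue=[C] q_used=0 → run C
t=13: queue=[C] q_used=1 → run C

running at tick 12 = C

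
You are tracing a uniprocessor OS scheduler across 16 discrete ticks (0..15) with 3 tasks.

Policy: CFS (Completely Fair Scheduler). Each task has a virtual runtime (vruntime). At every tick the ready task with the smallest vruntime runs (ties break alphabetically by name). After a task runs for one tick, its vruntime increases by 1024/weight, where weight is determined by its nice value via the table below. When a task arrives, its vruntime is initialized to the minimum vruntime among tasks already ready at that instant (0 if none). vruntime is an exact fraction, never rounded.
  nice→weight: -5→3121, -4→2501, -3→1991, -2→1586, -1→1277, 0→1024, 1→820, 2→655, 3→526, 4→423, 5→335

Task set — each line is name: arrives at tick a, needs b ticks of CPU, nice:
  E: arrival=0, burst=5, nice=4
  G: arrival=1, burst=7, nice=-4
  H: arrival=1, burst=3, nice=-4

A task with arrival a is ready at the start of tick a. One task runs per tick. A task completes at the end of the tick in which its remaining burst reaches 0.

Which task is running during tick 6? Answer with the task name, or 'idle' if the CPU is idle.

running at tick 6 = G

t=0: vr[E=0] → run E
t=1: vr[E=1024/423 G=1024/423 H=1024/423] → run E
t=2: vr[E=2048/423 G=1024/423 H=1024/423] → run G
t=3: vr[E=2048/423 G=2994176/1057923 H=1024/423] → run H
t=4: vr[E=2048/423 G=2994176/1057923 H=2994176/1057923] → run G
t=5: vr[E=2048/423 G=3427328/1057923 H=2994176/1057923] → run H
t=6: vr[E=2048/423 G=3427328/1057923 H=3427328/1057923] → run G
t=7: vr[E=2048/423 G=3860480/1057923 H=3427328/1057923] → run H
t=8: vr[E=2048/423 G=3860480/1057923] → run G
t=9: vr[E=2048/423 G=4293632/1057923] → run G
t=10: vr[E=2048/423 G=4726784/1057923] → run G
t=11: vr[E=2048/423 G=5159936/1057923] → run E
t=12: vr[E=1024/141 G=5159936/1057923] → run G
t=13: vr[E=1024/141] → run E
t=14: vr[E=4096/423] → run E
t=15: (idle)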